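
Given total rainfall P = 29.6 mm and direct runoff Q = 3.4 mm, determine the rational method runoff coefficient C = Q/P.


The runoff coefficient C = runoff depth / rainfall depth.
C = 3.4 / 29.6
  = 0.1149.

0.1149


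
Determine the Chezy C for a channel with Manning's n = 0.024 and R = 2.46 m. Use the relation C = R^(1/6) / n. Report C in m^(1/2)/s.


The Chezy coefficient relates to Manning's n through C = R^(1/6) / n.
R^(1/6) = 2.46^(1/6) = 1.161865.
C = 1.161865 / 0.024 = 48.41 m^(1/2)/s.

48.41


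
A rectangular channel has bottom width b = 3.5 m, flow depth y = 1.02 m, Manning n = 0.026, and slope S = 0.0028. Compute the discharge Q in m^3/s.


For a rectangular channel, the cross-sectional area A = b * y = 3.5 * 1.02 = 3.57 m^2.
The wetted perimeter P = b + 2y = 3.5 + 2*1.02 = 5.54 m.
Hydraulic radius R = A/P = 3.57/5.54 = 0.6444 m.
Velocity V = (1/n)*R^(2/3)*S^(1/2) = (1/0.026)*0.6444^(2/3)*0.0028^(1/2) = 1.5184 m/s.
Discharge Q = A * V = 3.57 * 1.5184 = 5.421 m^3/s.

5.421


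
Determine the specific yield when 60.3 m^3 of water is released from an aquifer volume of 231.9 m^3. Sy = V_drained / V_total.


Specific yield Sy = Volume drained / Total volume.
Sy = 60.3 / 231.9
   = 0.26.

0.26


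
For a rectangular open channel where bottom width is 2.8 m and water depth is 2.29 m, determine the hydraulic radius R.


For a rectangular section:
Flow area A = b * y = 2.8 * 2.29 = 6.41 m^2.
Wetted perimeter P = b + 2y = 2.8 + 2*2.29 = 7.38 m.
Hydraulic radius R = A/P = 6.41 / 7.38 = 0.8688 m.

0.8688


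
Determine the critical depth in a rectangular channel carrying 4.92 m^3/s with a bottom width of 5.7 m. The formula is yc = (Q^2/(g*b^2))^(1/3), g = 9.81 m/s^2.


Using yc = (Q^2 / (g * b^2))^(1/3):
Q^2 = 4.92^2 = 24.21.
g * b^2 = 9.81 * 5.7^2 = 9.81 * 32.49 = 318.73.
Q^2 / (g*b^2) = 24.21 / 318.73 = 0.076.
yc = 0.076^(1/3) = 0.4235 m.

0.4235


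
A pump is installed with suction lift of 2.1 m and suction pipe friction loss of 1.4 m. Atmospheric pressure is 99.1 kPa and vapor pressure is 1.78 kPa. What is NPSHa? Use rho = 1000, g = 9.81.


NPSHa = p_atm/(rho*g) - z_s - hf_s - p_vap/(rho*g).
p_atm/(rho*g) = 99.1*1000 / (1000*9.81) = 10.102 m.
p_vap/(rho*g) = 1.78*1000 / (1000*9.81) = 0.181 m.
NPSHa = 10.102 - 2.1 - 1.4 - 0.181
      = 6.42 m.

6.42


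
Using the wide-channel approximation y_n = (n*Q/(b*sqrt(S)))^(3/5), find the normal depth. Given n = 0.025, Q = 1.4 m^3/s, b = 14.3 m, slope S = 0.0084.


We use the wide-channel approximation y_n = (n*Q/(b*sqrt(S)))^(3/5).
sqrt(S) = sqrt(0.0084) = 0.091652.
Numerator: n*Q = 0.025 * 1.4 = 0.035.
Denominator: b*sqrt(S) = 14.3 * 0.091652 = 1.310624.
arg = 0.0267.
y_n = 0.0267^(3/5) = 0.1138 m.

0.1138


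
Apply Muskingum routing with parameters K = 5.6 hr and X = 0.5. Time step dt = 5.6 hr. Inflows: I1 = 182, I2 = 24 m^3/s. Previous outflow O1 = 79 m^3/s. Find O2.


Muskingum coefficients:
denom = 2*K*(1-X) + dt = 2*5.6*(1-0.5) + 5.6 = 11.2.
C0 = (dt - 2*K*X)/denom = (5.6 - 2*5.6*0.5)/11.2 = 0.0.
C1 = (dt + 2*K*X)/denom = (5.6 + 2*5.6*0.5)/11.2 = 1.0.
C2 = (2*K*(1-X) - dt)/denom = 0.0.
O2 = C0*I2 + C1*I1 + C2*O1
   = 0.0*24 + 1.0*182 + 0.0*79
   = 182.0 m^3/s.

182.0


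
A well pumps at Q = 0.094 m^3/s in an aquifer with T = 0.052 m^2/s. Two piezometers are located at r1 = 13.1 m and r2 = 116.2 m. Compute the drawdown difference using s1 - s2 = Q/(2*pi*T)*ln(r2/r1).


Thiem equation: s1 - s2 = Q/(2*pi*T) * ln(r2/r1).
ln(r2/r1) = ln(116.2/13.1) = 2.1827.
Q/(2*pi*T) = 0.094 / (2*pi*0.052) = 0.094 / 0.3267 = 0.2877.
s1 - s2 = 0.2877 * 2.1827 = 0.628 m.

0.628


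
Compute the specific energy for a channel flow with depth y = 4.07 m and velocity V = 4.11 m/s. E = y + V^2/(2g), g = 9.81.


Specific energy E = y + V^2/(2g).
Velocity head = V^2/(2g) = 4.11^2 / (2*9.81) = 16.8921 / 19.62 = 0.861 m.
E = 4.07 + 0.861 = 4.931 m.

4.931


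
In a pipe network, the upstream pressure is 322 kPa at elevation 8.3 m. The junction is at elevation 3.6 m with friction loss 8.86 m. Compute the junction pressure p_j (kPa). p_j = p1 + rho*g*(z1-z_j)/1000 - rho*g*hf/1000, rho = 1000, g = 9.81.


Junction pressure: p_j = p1 + rho*g*(z1 - z_j)/1000 - rho*g*hf/1000.
Elevation term = 1000*9.81*(8.3 - 3.6)/1000 = 46.107 kPa.
Friction term = 1000*9.81*8.86/1000 = 86.917 kPa.
p_j = 322 + 46.107 - 86.917 = 281.19 kPa.

281.19


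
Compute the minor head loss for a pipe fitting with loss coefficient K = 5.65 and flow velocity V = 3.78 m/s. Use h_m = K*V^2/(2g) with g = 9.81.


Minor loss formula: h_m = K * V^2/(2g).
V^2 = 3.78^2 = 14.2884.
V^2/(2g) = 14.2884 / 19.62 = 0.7283 m.
h_m = 5.65 * 0.7283 = 4.1147 m.

4.1147


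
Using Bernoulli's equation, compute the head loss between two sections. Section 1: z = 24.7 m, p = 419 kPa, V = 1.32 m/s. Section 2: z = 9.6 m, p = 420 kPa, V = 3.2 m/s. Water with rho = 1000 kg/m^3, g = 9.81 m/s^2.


Total head at each section: H = z + p/(rho*g) + V^2/(2g).
H1 = 24.7 + 419*1000/(1000*9.81) + 1.32^2/(2*9.81)
   = 24.7 + 42.712 + 0.0888
   = 67.5 m.
H2 = 9.6 + 420*1000/(1000*9.81) + 3.2^2/(2*9.81)
   = 9.6 + 42.813 + 0.5219
   = 52.935 m.
h_L = H1 - H2 = 67.5 - 52.935 = 14.565 m.

14.565


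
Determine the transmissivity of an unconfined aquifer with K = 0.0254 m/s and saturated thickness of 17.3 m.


Transmissivity is defined as T = K * h.
T = 0.0254 * 17.3
  = 0.4394 m^2/s.

0.4394


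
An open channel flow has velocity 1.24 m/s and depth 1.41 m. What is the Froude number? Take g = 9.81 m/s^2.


The Froude number is defined as Fr = V / sqrt(g*y).
g*y = 9.81 * 1.41 = 13.8321.
sqrt(g*y) = sqrt(13.8321) = 3.7192.
Fr = 1.24 / 3.7192 = 0.3334.

0.3334


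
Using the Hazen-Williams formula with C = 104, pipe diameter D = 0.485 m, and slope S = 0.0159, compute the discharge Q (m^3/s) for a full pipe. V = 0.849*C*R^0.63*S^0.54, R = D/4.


For a full circular pipe, R = D/4 = 0.485/4 = 0.1212 m.
V = 0.849 * 104 * 0.1212^0.63 * 0.0159^0.54
  = 0.849 * 104 * 0.264679 * 0.106845
  = 2.497 m/s.
Pipe area A = pi*D^2/4 = pi*0.485^2/4 = 0.1847 m^2.
Q = A * V = 0.1847 * 2.497 = 0.4613 m^3/s.

0.4613


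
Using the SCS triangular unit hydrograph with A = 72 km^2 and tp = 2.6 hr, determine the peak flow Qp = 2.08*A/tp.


SCS formula: Qp = 2.08 * A / tp.
Qp = 2.08 * 72 / 2.6
   = 149.76 / 2.6
   = 57.6 m^3/s per cm.

57.6


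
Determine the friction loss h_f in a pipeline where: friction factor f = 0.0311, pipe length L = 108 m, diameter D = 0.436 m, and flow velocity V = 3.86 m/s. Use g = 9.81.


Darcy-Weisbach equation: h_f = f * (L/D) * V^2/(2g).
f * L/D = 0.0311 * 108/0.436 = 7.7037.
V^2/(2g) = 3.86^2 / (2*9.81) = 14.8996 / 19.62 = 0.7594 m.
h_f = 7.7037 * 0.7594 = 5.85 m.

5.85


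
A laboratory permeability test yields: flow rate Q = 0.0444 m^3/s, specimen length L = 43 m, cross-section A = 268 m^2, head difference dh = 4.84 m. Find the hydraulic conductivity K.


From K = Q*L / (A*dh):
Numerator: Q*L = 0.0444 * 43 = 1.9092.
Denominator: A*dh = 268 * 4.84 = 1297.12.
K = 1.9092 / 1297.12 = 0.001472 m/s.

0.001472


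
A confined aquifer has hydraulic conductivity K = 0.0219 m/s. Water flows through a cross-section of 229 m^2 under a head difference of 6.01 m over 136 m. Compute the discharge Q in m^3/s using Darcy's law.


Darcy's law: Q = K * A * i, where i = dh/L.
Hydraulic gradient i = 6.01 / 136 = 0.044191.
Q = 0.0219 * 229 * 0.044191
  = 0.2216 m^3/s.

0.2216


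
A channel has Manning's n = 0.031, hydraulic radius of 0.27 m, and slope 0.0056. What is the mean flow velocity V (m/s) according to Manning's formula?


Manning's equation gives V = (1/n) * R^(2/3) * S^(1/2).
First, compute R^(2/3) = 0.27^(2/3) = 0.4177.
Next, S^(1/2) = 0.0056^(1/2) = 0.074833.
Then 1/n = 1/0.031 = 32.26.
V = 32.26 * 0.4177 * 0.074833 = 1.0084 m/s.

1.0084


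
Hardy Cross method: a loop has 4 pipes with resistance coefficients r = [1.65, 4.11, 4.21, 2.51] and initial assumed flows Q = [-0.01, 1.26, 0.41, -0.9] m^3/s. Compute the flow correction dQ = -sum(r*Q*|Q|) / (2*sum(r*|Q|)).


Numerator terms (r*Q*|Q|): 1.65*-0.01*|-0.01| = -0.0002; 4.11*1.26*|1.26| = 6.525; 4.21*0.41*|0.41| = 0.7077; 2.51*-0.9*|-0.9| = -2.0331.
Sum of numerator = 5.1995.
Denominator terms (r*|Q|): 1.65*|-0.01| = 0.0165; 4.11*|1.26| = 5.1786; 4.21*|0.41| = 1.7261; 2.51*|-0.9| = 2.259.
2 * sum of denominator = 2 * 9.1802 = 18.3604.
dQ = -5.1995 / 18.3604 = -0.2832 m^3/s.

-0.2832


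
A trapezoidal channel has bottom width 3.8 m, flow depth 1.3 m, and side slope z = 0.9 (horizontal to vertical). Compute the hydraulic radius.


For a trapezoidal section with side slope z:
A = (b + z*y)*y = (3.8 + 0.9*1.3)*1.3 = 6.461 m^2.
P = b + 2*y*sqrt(1 + z^2) = 3.8 + 2*1.3*sqrt(1 + 0.9^2) = 7.298 m.
R = A/P = 6.461 / 7.298 = 0.8853 m.

0.8853


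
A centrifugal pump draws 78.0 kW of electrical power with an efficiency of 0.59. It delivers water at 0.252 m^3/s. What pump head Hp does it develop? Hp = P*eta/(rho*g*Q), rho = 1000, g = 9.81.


Pump head formula: Hp = P * eta / (rho * g * Q).
Numerator: P * eta = 78.0 * 1000 * 0.59 = 46020.0 W.
Denominator: rho * g * Q = 1000 * 9.81 * 0.252 = 2472.12.
Hp = 46020.0 / 2472.12 = 18.62 m.

18.62


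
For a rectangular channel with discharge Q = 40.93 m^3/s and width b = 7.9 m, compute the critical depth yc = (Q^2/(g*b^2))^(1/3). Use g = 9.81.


Using yc = (Q^2 / (g * b^2))^(1/3):
Q^2 = 40.93^2 = 1675.26.
g * b^2 = 9.81 * 7.9^2 = 9.81 * 62.41 = 612.24.
Q^2 / (g*b^2) = 1675.26 / 612.24 = 2.7363.
yc = 2.7363^(1/3) = 1.3987 m.

1.3987


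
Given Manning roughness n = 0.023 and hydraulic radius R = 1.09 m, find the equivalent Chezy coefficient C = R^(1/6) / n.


The Chezy coefficient relates to Manning's n through C = R^(1/6) / n.
R^(1/6) = 1.09^(1/6) = 1.014467.
C = 1.014467 / 0.023 = 44.11 m^(1/2)/s.

44.11


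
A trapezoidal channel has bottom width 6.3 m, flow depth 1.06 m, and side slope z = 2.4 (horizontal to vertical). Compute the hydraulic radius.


For a trapezoidal section with side slope z:
A = (b + z*y)*y = (6.3 + 2.4*1.06)*1.06 = 9.375 m^2.
P = b + 2*y*sqrt(1 + z^2) = 6.3 + 2*1.06*sqrt(1 + 2.4^2) = 11.812 m.
R = A/P = 9.375 / 11.812 = 0.7937 m.

0.7937


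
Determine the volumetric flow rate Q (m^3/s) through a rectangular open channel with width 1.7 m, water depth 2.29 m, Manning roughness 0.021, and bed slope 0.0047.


For a rectangular channel, the cross-sectional area A = b * y = 1.7 * 2.29 = 3.89 m^2.
The wetted perimeter P = b + 2y = 1.7 + 2*2.29 = 6.28 m.
Hydraulic radius R = A/P = 3.89/6.28 = 0.6199 m.
Velocity V = (1/n)*R^(2/3)*S^(1/2) = (1/0.021)*0.6199^(2/3)*0.0047^(1/2) = 2.3734 m/s.
Discharge Q = A * V = 3.89 * 2.3734 = 9.24 m^3/s.

9.24


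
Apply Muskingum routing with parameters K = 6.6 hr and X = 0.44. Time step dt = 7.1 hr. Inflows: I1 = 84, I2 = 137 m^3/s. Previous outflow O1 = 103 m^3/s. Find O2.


Muskingum coefficients:
denom = 2*K*(1-X) + dt = 2*6.6*(1-0.44) + 7.1 = 14.492.
C0 = (dt - 2*K*X)/denom = (7.1 - 2*6.6*0.44)/14.492 = 0.0892.
C1 = (dt + 2*K*X)/denom = (7.1 + 2*6.6*0.44)/14.492 = 0.8907.
C2 = (2*K*(1-X) - dt)/denom = 0.0201.
O2 = C0*I2 + C1*I1 + C2*O1
   = 0.0892*137 + 0.8907*84 + 0.0201*103
   = 89.11 m^3/s.

89.11


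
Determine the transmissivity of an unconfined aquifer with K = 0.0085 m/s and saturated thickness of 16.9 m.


Transmissivity is defined as T = K * h.
T = 0.0085 * 16.9
  = 0.1436 m^2/s.

0.1436


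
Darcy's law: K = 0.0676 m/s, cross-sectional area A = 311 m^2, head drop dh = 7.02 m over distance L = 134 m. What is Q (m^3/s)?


Darcy's law: Q = K * A * i, where i = dh/L.
Hydraulic gradient i = 7.02 / 134 = 0.052388.
Q = 0.0676 * 311 * 0.052388
  = 1.1014 m^3/s.

1.1014


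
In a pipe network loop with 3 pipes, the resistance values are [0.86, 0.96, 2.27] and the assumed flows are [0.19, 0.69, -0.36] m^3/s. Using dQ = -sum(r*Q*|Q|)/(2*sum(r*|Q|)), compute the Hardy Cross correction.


Numerator terms (r*Q*|Q|): 0.86*0.19*|0.19| = 0.031; 0.96*0.69*|0.69| = 0.4571; 2.27*-0.36*|-0.36| = -0.2942.
Sum of numerator = 0.1939.
Denominator terms (r*|Q|): 0.86*|0.19| = 0.1634; 0.96*|0.69| = 0.6624; 2.27*|-0.36| = 0.8172.
2 * sum of denominator = 2 * 1.643 = 3.286.
dQ = -0.1939 / 3.286 = -0.059 m^3/s.

-0.059


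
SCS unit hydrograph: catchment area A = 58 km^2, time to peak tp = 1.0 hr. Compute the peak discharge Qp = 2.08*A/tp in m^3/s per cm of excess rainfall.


SCS formula: Qp = 2.08 * A / tp.
Qp = 2.08 * 58 / 1.0
   = 120.64 / 1.0
   = 120.64 m^3/s per cm.

120.64


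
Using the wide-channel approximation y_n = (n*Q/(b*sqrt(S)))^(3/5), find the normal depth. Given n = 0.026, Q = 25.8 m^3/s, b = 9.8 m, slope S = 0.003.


We use the wide-channel approximation y_n = (n*Q/(b*sqrt(S)))^(3/5).
sqrt(S) = sqrt(0.003) = 0.054772.
Numerator: n*Q = 0.026 * 25.8 = 0.6708.
Denominator: b*sqrt(S) = 9.8 * 0.054772 = 0.536766.
arg = 1.2497.
y_n = 1.2497^(3/5) = 1.1431 m.

1.1431


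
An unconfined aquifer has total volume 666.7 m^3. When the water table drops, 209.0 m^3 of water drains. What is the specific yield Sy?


Specific yield Sy = Volume drained / Total volume.
Sy = 209.0 / 666.7
   = 0.3135.

0.3135


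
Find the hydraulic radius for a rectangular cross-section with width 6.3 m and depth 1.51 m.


For a rectangular section:
Flow area A = b * y = 6.3 * 1.51 = 9.51 m^2.
Wetted perimeter P = b + 2y = 6.3 + 2*1.51 = 9.32 m.
Hydraulic radius R = A/P = 9.51 / 9.32 = 1.0207 m.

1.0207


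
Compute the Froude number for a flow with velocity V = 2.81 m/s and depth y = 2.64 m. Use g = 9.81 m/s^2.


The Froude number is defined as Fr = V / sqrt(g*y).
g*y = 9.81 * 2.64 = 25.8984.
sqrt(g*y) = sqrt(25.8984) = 5.089.
Fr = 2.81 / 5.089 = 0.5522.

0.5522


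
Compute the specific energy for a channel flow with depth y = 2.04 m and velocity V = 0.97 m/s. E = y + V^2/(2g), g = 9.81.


Specific energy E = y + V^2/(2g).
Velocity head = V^2/(2g) = 0.97^2 / (2*9.81) = 0.9409 / 19.62 = 0.048 m.
E = 2.04 + 0.048 = 2.088 m.

2.088


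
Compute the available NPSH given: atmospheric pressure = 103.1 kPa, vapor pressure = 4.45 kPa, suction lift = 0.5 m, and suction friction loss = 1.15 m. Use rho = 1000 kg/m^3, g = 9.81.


NPSHa = p_atm/(rho*g) - z_s - hf_s - p_vap/(rho*g).
p_atm/(rho*g) = 103.1*1000 / (1000*9.81) = 10.51 m.
p_vap/(rho*g) = 4.45*1000 / (1000*9.81) = 0.454 m.
NPSHa = 10.51 - 0.5 - 1.15 - 0.454
      = 8.41 m.

8.41


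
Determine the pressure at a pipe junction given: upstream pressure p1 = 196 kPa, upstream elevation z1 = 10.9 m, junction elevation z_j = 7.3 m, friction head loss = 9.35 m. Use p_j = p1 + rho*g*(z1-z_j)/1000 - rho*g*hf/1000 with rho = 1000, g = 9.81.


Junction pressure: p_j = p1 + rho*g*(z1 - z_j)/1000 - rho*g*hf/1000.
Elevation term = 1000*9.81*(10.9 - 7.3)/1000 = 35.316 kPa.
Friction term = 1000*9.81*9.35/1000 = 91.724 kPa.
p_j = 196 + 35.316 - 91.724 = 139.59 kPa.

139.59


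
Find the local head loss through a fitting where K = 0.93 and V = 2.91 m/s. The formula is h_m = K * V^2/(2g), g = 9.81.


Minor loss formula: h_m = K * V^2/(2g).
V^2 = 2.91^2 = 8.4681.
V^2/(2g) = 8.4681 / 19.62 = 0.4316 m.
h_m = 0.93 * 0.4316 = 0.4014 m.

0.4014


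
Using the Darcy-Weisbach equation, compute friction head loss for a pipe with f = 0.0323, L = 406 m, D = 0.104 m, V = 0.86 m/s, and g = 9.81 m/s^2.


Darcy-Weisbach equation: h_f = f * (L/D) * V^2/(2g).
f * L/D = 0.0323 * 406/0.104 = 126.0942.
V^2/(2g) = 0.86^2 / (2*9.81) = 0.7396 / 19.62 = 0.0377 m.
h_f = 126.0942 * 0.0377 = 4.753 m.

4.753


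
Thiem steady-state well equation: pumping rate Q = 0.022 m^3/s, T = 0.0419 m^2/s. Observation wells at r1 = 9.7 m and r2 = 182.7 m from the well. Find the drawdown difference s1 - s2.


Thiem equation: s1 - s2 = Q/(2*pi*T) * ln(r2/r1).
ln(r2/r1) = ln(182.7/9.7) = 2.9357.
Q/(2*pi*T) = 0.022 / (2*pi*0.0419) = 0.022 / 0.2633 = 0.0836.
s1 - s2 = 0.0836 * 2.9357 = 0.2453 m.

0.2453


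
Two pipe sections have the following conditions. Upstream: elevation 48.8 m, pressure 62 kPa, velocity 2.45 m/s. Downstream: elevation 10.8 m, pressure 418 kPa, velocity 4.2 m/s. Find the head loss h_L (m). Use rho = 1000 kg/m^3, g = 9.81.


Total head at each section: H = z + p/(rho*g) + V^2/(2g).
H1 = 48.8 + 62*1000/(1000*9.81) + 2.45^2/(2*9.81)
   = 48.8 + 6.32 + 0.3059
   = 55.426 m.
H2 = 10.8 + 418*1000/(1000*9.81) + 4.2^2/(2*9.81)
   = 10.8 + 42.61 + 0.8991
   = 54.309 m.
h_L = H1 - H2 = 55.426 - 54.309 = 1.117 m.

1.117


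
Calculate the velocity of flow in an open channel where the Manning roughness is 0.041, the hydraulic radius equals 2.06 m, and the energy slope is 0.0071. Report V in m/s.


Manning's equation gives V = (1/n) * R^(2/3) * S^(1/2).
First, compute R^(2/3) = 2.06^(2/3) = 1.619.
Next, S^(1/2) = 0.0071^(1/2) = 0.084261.
Then 1/n = 1/0.041 = 24.39.
V = 24.39 * 1.619 * 0.084261 = 3.3273 m/s.

3.3273


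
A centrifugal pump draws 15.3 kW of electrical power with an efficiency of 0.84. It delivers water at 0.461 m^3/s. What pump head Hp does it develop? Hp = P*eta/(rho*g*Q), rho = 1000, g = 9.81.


Pump head formula: Hp = P * eta / (rho * g * Q).
Numerator: P * eta = 15.3 * 1000 * 0.84 = 12852.0 W.
Denominator: rho * g * Q = 1000 * 9.81 * 0.461 = 4522.41.
Hp = 12852.0 / 4522.41 = 2.84 m.

2.84


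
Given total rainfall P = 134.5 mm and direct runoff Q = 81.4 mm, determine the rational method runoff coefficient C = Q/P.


The runoff coefficient C = runoff depth / rainfall depth.
C = 81.4 / 134.5
  = 0.6052.

0.6052


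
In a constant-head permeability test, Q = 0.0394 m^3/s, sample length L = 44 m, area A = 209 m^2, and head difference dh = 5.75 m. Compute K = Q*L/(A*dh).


From K = Q*L / (A*dh):
Numerator: Q*L = 0.0394 * 44 = 1.7336.
Denominator: A*dh = 209 * 5.75 = 1201.75.
K = 1.7336 / 1201.75 = 0.001443 m/s.

0.001443


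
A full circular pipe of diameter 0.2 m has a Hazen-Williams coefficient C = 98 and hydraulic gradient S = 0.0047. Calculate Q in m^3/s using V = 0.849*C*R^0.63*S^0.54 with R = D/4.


For a full circular pipe, R = D/4 = 0.2/4 = 0.05 m.
V = 0.849 * 98 * 0.05^0.63 * 0.0047^0.54
  = 0.849 * 98 * 0.151479 * 0.055326
  = 0.6973 m/s.
Pipe area A = pi*D^2/4 = pi*0.2^2/4 = 0.0314 m^2.
Q = A * V = 0.0314 * 0.6973 = 0.0219 m^3/s.

0.0219


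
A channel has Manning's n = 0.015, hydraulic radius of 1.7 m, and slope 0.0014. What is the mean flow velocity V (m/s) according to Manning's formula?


Manning's equation gives V = (1/n) * R^(2/3) * S^(1/2).
First, compute R^(2/3) = 1.7^(2/3) = 1.4244.
Next, S^(1/2) = 0.0014^(1/2) = 0.037417.
Then 1/n = 1/0.015 = 66.67.
V = 66.67 * 1.4244 * 0.037417 = 3.5531 m/s.

3.5531


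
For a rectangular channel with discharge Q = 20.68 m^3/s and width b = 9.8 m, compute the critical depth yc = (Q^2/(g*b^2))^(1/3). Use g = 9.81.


Using yc = (Q^2 / (g * b^2))^(1/3):
Q^2 = 20.68^2 = 427.66.
g * b^2 = 9.81 * 9.8^2 = 9.81 * 96.04 = 942.15.
Q^2 / (g*b^2) = 427.66 / 942.15 = 0.4539.
yc = 0.4539^(1/3) = 0.7685 m.

0.7685


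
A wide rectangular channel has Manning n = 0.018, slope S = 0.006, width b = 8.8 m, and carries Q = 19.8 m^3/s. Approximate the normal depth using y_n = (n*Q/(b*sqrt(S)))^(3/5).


We use the wide-channel approximation y_n = (n*Q/(b*sqrt(S)))^(3/5).
sqrt(S) = sqrt(0.006) = 0.07746.
Numerator: n*Q = 0.018 * 19.8 = 0.3564.
Denominator: b*sqrt(S) = 8.8 * 0.07746 = 0.681648.
arg = 0.5229.
y_n = 0.5229^(3/5) = 0.6777 m.

0.6777


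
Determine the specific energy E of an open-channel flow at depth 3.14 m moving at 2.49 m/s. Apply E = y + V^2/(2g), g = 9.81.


Specific energy E = y + V^2/(2g).
Velocity head = V^2/(2g) = 2.49^2 / (2*9.81) = 6.2001 / 19.62 = 0.316 m.
E = 3.14 + 0.316 = 3.456 m.

3.456


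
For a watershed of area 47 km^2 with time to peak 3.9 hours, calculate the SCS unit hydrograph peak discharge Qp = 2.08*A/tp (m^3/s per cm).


SCS formula: Qp = 2.08 * A / tp.
Qp = 2.08 * 47 / 3.9
   = 97.76 / 3.9
   = 25.07 m^3/s per cm.

25.07


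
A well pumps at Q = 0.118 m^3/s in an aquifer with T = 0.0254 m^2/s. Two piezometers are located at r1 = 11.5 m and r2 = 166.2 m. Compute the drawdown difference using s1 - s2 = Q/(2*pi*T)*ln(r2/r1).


Thiem equation: s1 - s2 = Q/(2*pi*T) * ln(r2/r1).
ln(r2/r1) = ln(166.2/11.5) = 2.6708.
Q/(2*pi*T) = 0.118 / (2*pi*0.0254) = 0.118 / 0.1596 = 0.7394.
s1 - s2 = 0.7394 * 2.6708 = 1.9748 m.

1.9748


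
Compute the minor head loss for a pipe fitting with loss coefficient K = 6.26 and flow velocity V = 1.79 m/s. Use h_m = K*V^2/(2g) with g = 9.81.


Minor loss formula: h_m = K * V^2/(2g).
V^2 = 1.79^2 = 3.2041.
V^2/(2g) = 3.2041 / 19.62 = 0.1633 m.
h_m = 6.26 * 0.1633 = 1.0223 m.

1.0223


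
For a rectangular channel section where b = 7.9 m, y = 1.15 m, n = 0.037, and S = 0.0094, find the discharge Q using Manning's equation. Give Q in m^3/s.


For a rectangular channel, the cross-sectional area A = b * y = 7.9 * 1.15 = 9.08 m^2.
The wetted perimeter P = b + 2y = 7.9 + 2*1.15 = 10.2 m.
Hydraulic radius R = A/P = 9.08/10.2 = 0.8907 m.
Velocity V = (1/n)*R^(2/3)*S^(1/2) = (1/0.037)*0.8907^(2/3)*0.0094^(1/2) = 2.4257 m/s.
Discharge Q = A * V = 9.08 * 2.4257 = 22.038 m^3/s.

22.038


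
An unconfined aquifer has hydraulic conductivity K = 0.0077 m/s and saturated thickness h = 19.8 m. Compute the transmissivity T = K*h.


Transmissivity is defined as T = K * h.
T = 0.0077 * 19.8
  = 0.1525 m^2/s.

0.1525


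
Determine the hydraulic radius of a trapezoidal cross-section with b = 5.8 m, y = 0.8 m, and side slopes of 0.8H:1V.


For a trapezoidal section with side slope z:
A = (b + z*y)*y = (5.8 + 0.8*0.8)*0.8 = 5.152 m^2.
P = b + 2*y*sqrt(1 + z^2) = 5.8 + 2*0.8*sqrt(1 + 0.8^2) = 7.849 m.
R = A/P = 5.152 / 7.849 = 0.6564 m.

0.6564


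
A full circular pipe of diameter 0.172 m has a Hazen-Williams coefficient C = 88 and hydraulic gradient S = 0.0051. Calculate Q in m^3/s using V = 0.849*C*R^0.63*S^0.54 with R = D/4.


For a full circular pipe, R = D/4 = 0.172/4 = 0.043 m.
V = 0.849 * 88 * 0.043^0.63 * 0.0051^0.54
  = 0.849 * 88 * 0.137748 * 0.057821
  = 0.5951 m/s.
Pipe area A = pi*D^2/4 = pi*0.172^2/4 = 0.0232 m^2.
Q = A * V = 0.0232 * 0.5951 = 0.0138 m^3/s.

0.0138


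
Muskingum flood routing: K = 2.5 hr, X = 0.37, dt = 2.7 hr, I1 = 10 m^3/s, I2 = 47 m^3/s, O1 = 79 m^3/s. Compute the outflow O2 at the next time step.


Muskingum coefficients:
denom = 2*K*(1-X) + dt = 2*2.5*(1-0.37) + 2.7 = 5.85.
C0 = (dt - 2*K*X)/denom = (2.7 - 2*2.5*0.37)/5.85 = 0.1453.
C1 = (dt + 2*K*X)/denom = (2.7 + 2*2.5*0.37)/5.85 = 0.7778.
C2 = (2*K*(1-X) - dt)/denom = 0.0769.
O2 = C0*I2 + C1*I1 + C2*O1
   = 0.1453*47 + 0.7778*10 + 0.0769*79
   = 20.68 m^3/s.

20.68


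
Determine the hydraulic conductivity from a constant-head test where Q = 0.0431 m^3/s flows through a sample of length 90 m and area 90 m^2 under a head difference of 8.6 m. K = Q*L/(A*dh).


From K = Q*L / (A*dh):
Numerator: Q*L = 0.0431 * 90 = 3.879.
Denominator: A*dh = 90 * 8.6 = 774.0.
K = 3.879 / 774.0 = 0.005012 m/s.

0.005012


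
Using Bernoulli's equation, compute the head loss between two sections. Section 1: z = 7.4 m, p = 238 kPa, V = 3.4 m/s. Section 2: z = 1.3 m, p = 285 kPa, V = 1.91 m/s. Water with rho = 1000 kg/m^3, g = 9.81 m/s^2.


Total head at each section: H = z + p/(rho*g) + V^2/(2g).
H1 = 7.4 + 238*1000/(1000*9.81) + 3.4^2/(2*9.81)
   = 7.4 + 24.261 + 0.5892
   = 32.25 m.
H2 = 1.3 + 285*1000/(1000*9.81) + 1.91^2/(2*9.81)
   = 1.3 + 29.052 + 0.1859
   = 30.538 m.
h_L = H1 - H2 = 32.25 - 30.538 = 1.712 m.

1.712


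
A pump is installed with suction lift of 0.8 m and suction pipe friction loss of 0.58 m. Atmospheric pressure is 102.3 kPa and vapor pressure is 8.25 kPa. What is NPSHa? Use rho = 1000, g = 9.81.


NPSHa = p_atm/(rho*g) - z_s - hf_s - p_vap/(rho*g).
p_atm/(rho*g) = 102.3*1000 / (1000*9.81) = 10.428 m.
p_vap/(rho*g) = 8.25*1000 / (1000*9.81) = 0.841 m.
NPSHa = 10.428 - 0.8 - 0.58 - 0.841
      = 8.21 m.

8.21


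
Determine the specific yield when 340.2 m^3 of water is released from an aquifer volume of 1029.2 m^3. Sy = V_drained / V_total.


Specific yield Sy = Volume drained / Total volume.
Sy = 340.2 / 1029.2
   = 0.3305.

0.3305


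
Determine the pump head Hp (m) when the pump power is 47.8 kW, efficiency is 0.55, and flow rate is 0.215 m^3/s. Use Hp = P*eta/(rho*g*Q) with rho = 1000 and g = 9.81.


Pump head formula: Hp = P * eta / (rho * g * Q).
Numerator: P * eta = 47.8 * 1000 * 0.55 = 26290.0 W.
Denominator: rho * g * Q = 1000 * 9.81 * 0.215 = 2109.15.
Hp = 26290.0 / 2109.15 = 12.46 m.

12.46


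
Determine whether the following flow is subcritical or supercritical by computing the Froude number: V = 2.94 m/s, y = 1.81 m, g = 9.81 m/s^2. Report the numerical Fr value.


The Froude number is defined as Fr = V / sqrt(g*y).
g*y = 9.81 * 1.81 = 17.7561.
sqrt(g*y) = sqrt(17.7561) = 4.2138.
Fr = 2.94 / 4.2138 = 0.6977.
Since Fr < 1, the flow is subcritical.

0.6977


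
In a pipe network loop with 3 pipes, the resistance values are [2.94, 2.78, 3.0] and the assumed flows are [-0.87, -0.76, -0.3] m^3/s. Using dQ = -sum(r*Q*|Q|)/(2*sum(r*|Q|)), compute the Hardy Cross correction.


Numerator terms (r*Q*|Q|): 2.94*-0.87*|-0.87| = -2.2253; 2.78*-0.76*|-0.76| = -1.6057; 3.0*-0.3*|-0.3| = -0.27.
Sum of numerator = -4.101.
Denominator terms (r*|Q|): 2.94*|-0.87| = 2.5578; 2.78*|-0.76| = 2.1128; 3.0*|-0.3| = 0.9.
2 * sum of denominator = 2 * 5.5706 = 11.1412.
dQ = --4.101 / 11.1412 = 0.3681 m^3/s.

0.3681


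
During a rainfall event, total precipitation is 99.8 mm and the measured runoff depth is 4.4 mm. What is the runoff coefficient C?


The runoff coefficient C = runoff depth / rainfall depth.
C = 4.4 / 99.8
  = 0.0441.

0.0441


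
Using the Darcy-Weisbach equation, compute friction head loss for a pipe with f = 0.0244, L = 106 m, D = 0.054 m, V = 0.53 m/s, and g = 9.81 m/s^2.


Darcy-Weisbach equation: h_f = f * (L/D) * V^2/(2g).
f * L/D = 0.0244 * 106/0.054 = 47.8963.
V^2/(2g) = 0.53^2 / (2*9.81) = 0.2809 / 19.62 = 0.0143 m.
h_f = 47.8963 * 0.0143 = 0.686 m.

0.686


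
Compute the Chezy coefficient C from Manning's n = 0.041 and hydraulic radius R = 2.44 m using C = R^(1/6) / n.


The Chezy coefficient relates to Manning's n through C = R^(1/6) / n.
R^(1/6) = 2.44^(1/6) = 1.160286.
C = 1.160286 / 0.041 = 28.3 m^(1/2)/s.

28.3


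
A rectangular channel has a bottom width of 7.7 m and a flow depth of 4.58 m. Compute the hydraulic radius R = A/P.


For a rectangular section:
Flow area A = b * y = 7.7 * 4.58 = 35.27 m^2.
Wetted perimeter P = b + 2y = 7.7 + 2*4.58 = 16.86 m.
Hydraulic radius R = A/P = 35.27 / 16.86 = 2.0917 m.

2.0917


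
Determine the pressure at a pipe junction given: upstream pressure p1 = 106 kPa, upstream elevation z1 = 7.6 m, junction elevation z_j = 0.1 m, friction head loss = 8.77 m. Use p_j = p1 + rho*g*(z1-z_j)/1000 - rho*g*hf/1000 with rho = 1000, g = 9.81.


Junction pressure: p_j = p1 + rho*g*(z1 - z_j)/1000 - rho*g*hf/1000.
Elevation term = 1000*9.81*(7.6 - 0.1)/1000 = 73.575 kPa.
Friction term = 1000*9.81*8.77/1000 = 86.034 kPa.
p_j = 106 + 73.575 - 86.034 = 93.54 kPa.

93.54


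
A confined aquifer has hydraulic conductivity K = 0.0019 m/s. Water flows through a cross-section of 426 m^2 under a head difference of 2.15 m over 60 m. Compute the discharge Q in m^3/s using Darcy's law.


Darcy's law: Q = K * A * i, where i = dh/L.
Hydraulic gradient i = 2.15 / 60 = 0.035833.
Q = 0.0019 * 426 * 0.035833
  = 0.029 m^3/s.

0.029


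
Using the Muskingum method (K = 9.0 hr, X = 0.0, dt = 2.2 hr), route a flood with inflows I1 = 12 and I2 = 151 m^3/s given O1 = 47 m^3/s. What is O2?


Muskingum coefficients:
denom = 2*K*(1-X) + dt = 2*9.0*(1-0.0) + 2.2 = 20.2.
C0 = (dt - 2*K*X)/denom = (2.2 - 2*9.0*0.0)/20.2 = 0.1089.
C1 = (dt + 2*K*X)/denom = (2.2 + 2*9.0*0.0)/20.2 = 0.1089.
C2 = (2*K*(1-X) - dt)/denom = 0.7822.
O2 = C0*I2 + C1*I1 + C2*O1
   = 0.1089*151 + 0.1089*12 + 0.7822*47
   = 54.51 m^3/s.

54.51


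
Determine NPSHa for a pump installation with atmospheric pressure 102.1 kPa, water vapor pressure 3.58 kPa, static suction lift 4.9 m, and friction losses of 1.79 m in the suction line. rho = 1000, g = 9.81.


NPSHa = p_atm/(rho*g) - z_s - hf_s - p_vap/(rho*g).
p_atm/(rho*g) = 102.1*1000 / (1000*9.81) = 10.408 m.
p_vap/(rho*g) = 3.58*1000 / (1000*9.81) = 0.365 m.
NPSHa = 10.408 - 4.9 - 1.79 - 0.365
      = 3.35 m.

3.35


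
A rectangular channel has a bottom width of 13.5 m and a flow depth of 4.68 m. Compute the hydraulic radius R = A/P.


For a rectangular section:
Flow area A = b * y = 13.5 * 4.68 = 63.18 m^2.
Wetted perimeter P = b + 2y = 13.5 + 2*4.68 = 22.86 m.
Hydraulic radius R = A/P = 63.18 / 22.86 = 2.7638 m.

2.7638


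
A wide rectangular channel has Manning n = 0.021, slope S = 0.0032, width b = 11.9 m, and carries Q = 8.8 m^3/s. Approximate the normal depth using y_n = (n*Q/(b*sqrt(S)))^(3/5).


We use the wide-channel approximation y_n = (n*Q/(b*sqrt(S)))^(3/5).
sqrt(S) = sqrt(0.0032) = 0.056569.
Numerator: n*Q = 0.021 * 8.8 = 0.1848.
Denominator: b*sqrt(S) = 11.9 * 0.056569 = 0.673171.
arg = 0.2745.
y_n = 0.2745^(3/5) = 0.4604 m.

0.4604


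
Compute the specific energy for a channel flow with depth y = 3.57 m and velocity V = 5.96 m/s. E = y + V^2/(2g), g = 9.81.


Specific energy E = y + V^2/(2g).
Velocity head = V^2/(2g) = 5.96^2 / (2*9.81) = 35.5216 / 19.62 = 1.8105 m.
E = 3.57 + 1.8105 = 5.3805 m.

5.3805


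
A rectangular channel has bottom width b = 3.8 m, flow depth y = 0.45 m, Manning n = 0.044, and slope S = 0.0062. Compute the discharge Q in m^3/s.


For a rectangular channel, the cross-sectional area A = b * y = 3.8 * 0.45 = 1.71 m^2.
The wetted perimeter P = b + 2y = 3.8 + 2*0.45 = 4.7 m.
Hydraulic radius R = A/P = 1.71/4.7 = 0.3638 m.
Velocity V = (1/n)*R^(2/3)*S^(1/2) = (1/0.044)*0.3638^(2/3)*0.0062^(1/2) = 0.912 m/s.
Discharge Q = A * V = 1.71 * 0.912 = 1.56 m^3/s.

1.56


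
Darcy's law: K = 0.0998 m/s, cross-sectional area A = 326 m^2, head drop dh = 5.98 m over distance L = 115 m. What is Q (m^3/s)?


Darcy's law: Q = K * A * i, where i = dh/L.
Hydraulic gradient i = 5.98 / 115 = 0.052.
Q = 0.0998 * 326 * 0.052
  = 1.6918 m^3/s.

1.6918


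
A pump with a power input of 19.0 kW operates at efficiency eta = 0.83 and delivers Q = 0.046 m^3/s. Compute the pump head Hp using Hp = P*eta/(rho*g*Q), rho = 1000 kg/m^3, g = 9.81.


Pump head formula: Hp = P * eta / (rho * g * Q).
Numerator: P * eta = 19.0 * 1000 * 0.83 = 15770.0 W.
Denominator: rho * g * Q = 1000 * 9.81 * 0.046 = 451.26.
Hp = 15770.0 / 451.26 = 34.95 m.

34.95


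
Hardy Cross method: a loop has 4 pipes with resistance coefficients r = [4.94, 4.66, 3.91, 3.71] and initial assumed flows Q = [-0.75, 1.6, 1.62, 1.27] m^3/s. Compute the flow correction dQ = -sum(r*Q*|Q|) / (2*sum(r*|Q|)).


Numerator terms (r*Q*|Q|): 4.94*-0.75*|-0.75| = -2.7788; 4.66*1.6*|1.6| = 11.9296; 3.91*1.62*|1.62| = 10.2614; 3.71*1.27*|1.27| = 5.9839.
Sum of numerator = 25.3961.
Denominator terms (r*|Q|): 4.94*|-0.75| = 3.705; 4.66*|1.6| = 7.456; 3.91*|1.62| = 6.3342; 3.71*|1.27| = 4.7117.
2 * sum of denominator = 2 * 22.2069 = 44.4138.
dQ = -25.3961 / 44.4138 = -0.5718 m^3/s.

-0.5718


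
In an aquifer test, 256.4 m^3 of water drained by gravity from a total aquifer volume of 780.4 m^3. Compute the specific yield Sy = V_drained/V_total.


Specific yield Sy = Volume drained / Total volume.
Sy = 256.4 / 780.4
   = 0.3285.

0.3285


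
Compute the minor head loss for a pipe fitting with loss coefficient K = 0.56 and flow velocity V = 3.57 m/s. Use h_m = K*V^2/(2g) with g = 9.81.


Minor loss formula: h_m = K * V^2/(2g).
V^2 = 3.57^2 = 12.7449.
V^2/(2g) = 12.7449 / 19.62 = 0.6496 m.
h_m = 0.56 * 0.6496 = 0.3638 m.

0.3638


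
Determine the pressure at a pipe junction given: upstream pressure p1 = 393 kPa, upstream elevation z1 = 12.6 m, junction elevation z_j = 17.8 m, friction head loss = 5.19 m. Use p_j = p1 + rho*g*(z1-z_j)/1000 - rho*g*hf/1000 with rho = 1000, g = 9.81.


Junction pressure: p_j = p1 + rho*g*(z1 - z_j)/1000 - rho*g*hf/1000.
Elevation term = 1000*9.81*(12.6 - 17.8)/1000 = -51.012 kPa.
Friction term = 1000*9.81*5.19/1000 = 50.914 kPa.
p_j = 393 + -51.012 - 50.914 = 291.07 kPa.

291.07


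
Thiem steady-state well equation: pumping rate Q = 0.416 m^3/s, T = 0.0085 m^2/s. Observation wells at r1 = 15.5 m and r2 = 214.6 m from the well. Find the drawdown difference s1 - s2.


Thiem equation: s1 - s2 = Q/(2*pi*T) * ln(r2/r1).
ln(r2/r1) = ln(214.6/15.5) = 2.6279.
Q/(2*pi*T) = 0.416 / (2*pi*0.0085) = 0.416 / 0.0534 = 7.7892.
s1 - s2 = 7.7892 * 2.6279 = 20.4696 m.

20.4696


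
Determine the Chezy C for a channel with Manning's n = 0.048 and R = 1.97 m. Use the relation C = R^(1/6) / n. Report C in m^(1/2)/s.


The Chezy coefficient relates to Manning's n through C = R^(1/6) / n.
R^(1/6) = 1.97^(1/6) = 1.119638.
C = 1.119638 / 0.048 = 23.33 m^(1/2)/s.

23.33


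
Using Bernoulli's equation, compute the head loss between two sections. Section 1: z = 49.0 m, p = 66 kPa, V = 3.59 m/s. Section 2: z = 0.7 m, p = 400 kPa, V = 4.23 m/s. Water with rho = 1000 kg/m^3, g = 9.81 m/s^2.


Total head at each section: H = z + p/(rho*g) + V^2/(2g).
H1 = 49.0 + 66*1000/(1000*9.81) + 3.59^2/(2*9.81)
   = 49.0 + 6.728 + 0.6569
   = 56.385 m.
H2 = 0.7 + 400*1000/(1000*9.81) + 4.23^2/(2*9.81)
   = 0.7 + 40.775 + 0.912
   = 42.387 m.
h_L = H1 - H2 = 56.385 - 42.387 = 13.998 m.

13.998


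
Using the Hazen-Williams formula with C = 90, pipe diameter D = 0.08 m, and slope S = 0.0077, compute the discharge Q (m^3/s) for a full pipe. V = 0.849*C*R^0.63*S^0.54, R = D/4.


For a full circular pipe, R = D/4 = 0.08/4 = 0.02 m.
V = 0.849 * 90 * 0.02^0.63 * 0.0077^0.54
  = 0.849 * 90 * 0.085045 * 0.072228
  = 0.4694 m/s.
Pipe area A = pi*D^2/4 = pi*0.08^2/4 = 0.005 m^2.
Q = A * V = 0.005 * 0.4694 = 0.0024 m^3/s.

0.0024


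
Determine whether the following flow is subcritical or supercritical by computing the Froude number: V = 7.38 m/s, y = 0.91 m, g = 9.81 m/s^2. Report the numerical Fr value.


The Froude number is defined as Fr = V / sqrt(g*y).
g*y = 9.81 * 0.91 = 8.9271.
sqrt(g*y) = sqrt(8.9271) = 2.9878.
Fr = 7.38 / 2.9878 = 2.47.
Since Fr > 1, the flow is supercritical.

2.47


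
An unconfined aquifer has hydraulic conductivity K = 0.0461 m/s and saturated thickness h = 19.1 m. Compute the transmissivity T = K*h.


Transmissivity is defined as T = K * h.
T = 0.0461 * 19.1
  = 0.8805 m^2/s.

0.8805


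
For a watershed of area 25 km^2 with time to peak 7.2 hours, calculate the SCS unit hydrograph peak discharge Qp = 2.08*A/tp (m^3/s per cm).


SCS formula: Qp = 2.08 * A / tp.
Qp = 2.08 * 25 / 7.2
   = 52.0 / 7.2
   = 7.22 m^3/s per cm.

7.22


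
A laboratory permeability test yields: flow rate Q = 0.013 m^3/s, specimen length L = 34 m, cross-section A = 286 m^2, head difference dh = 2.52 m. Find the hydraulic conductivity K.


From K = Q*L / (A*dh):
Numerator: Q*L = 0.013 * 34 = 0.442.
Denominator: A*dh = 286 * 2.52 = 720.72.
K = 0.442 / 720.72 = 0.000613 m/s.

0.000613


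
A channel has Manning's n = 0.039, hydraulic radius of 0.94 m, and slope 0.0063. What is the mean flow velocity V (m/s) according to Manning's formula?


Manning's equation gives V = (1/n) * R^(2/3) * S^(1/2).
First, compute R^(2/3) = 0.94^(2/3) = 0.9596.
Next, S^(1/2) = 0.0063^(1/2) = 0.079373.
Then 1/n = 1/0.039 = 25.64.
V = 25.64 * 0.9596 * 0.079373 = 1.9529 m/s.

1.9529


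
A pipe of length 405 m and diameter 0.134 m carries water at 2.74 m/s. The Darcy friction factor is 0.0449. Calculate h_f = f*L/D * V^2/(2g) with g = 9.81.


Darcy-Weisbach equation: h_f = f * (L/D) * V^2/(2g).
f * L/D = 0.0449 * 405/0.134 = 135.7052.
V^2/(2g) = 2.74^2 / (2*9.81) = 7.5076 / 19.62 = 0.3827 m.
h_f = 135.7052 * 0.3827 = 51.928 m.

51.928


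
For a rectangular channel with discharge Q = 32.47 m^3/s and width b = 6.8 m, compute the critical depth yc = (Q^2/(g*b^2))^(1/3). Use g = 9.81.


Using yc = (Q^2 / (g * b^2))^(1/3):
Q^2 = 32.47^2 = 1054.3.
g * b^2 = 9.81 * 6.8^2 = 9.81 * 46.24 = 453.61.
Q^2 / (g*b^2) = 1054.3 / 453.61 = 2.3242.
yc = 2.3242^(1/3) = 1.3246 m.

1.3246


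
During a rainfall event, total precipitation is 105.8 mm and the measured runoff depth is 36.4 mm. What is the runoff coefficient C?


The runoff coefficient C = runoff depth / rainfall depth.
C = 36.4 / 105.8
  = 0.344.

0.344


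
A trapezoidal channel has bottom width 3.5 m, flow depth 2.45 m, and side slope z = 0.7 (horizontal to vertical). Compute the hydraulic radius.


For a trapezoidal section with side slope z:
A = (b + z*y)*y = (3.5 + 0.7*2.45)*2.45 = 12.777 m^2.
P = b + 2*y*sqrt(1 + z^2) = 3.5 + 2*2.45*sqrt(1 + 0.7^2) = 9.481 m.
R = A/P = 12.777 / 9.481 = 1.3476 m.

1.3476


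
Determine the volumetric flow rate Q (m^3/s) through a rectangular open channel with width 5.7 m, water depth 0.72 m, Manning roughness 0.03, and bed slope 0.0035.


For a rectangular channel, the cross-sectional area A = b * y = 5.7 * 0.72 = 4.1 m^2.
The wetted perimeter P = b + 2y = 5.7 + 2*0.72 = 7.14 m.
Hydraulic radius R = A/P = 4.1/7.14 = 0.5748 m.
Velocity V = (1/n)*R^(2/3)*S^(1/2) = (1/0.03)*0.5748^(2/3)*0.0035^(1/2) = 1.3633 m/s.
Discharge Q = A * V = 4.1 * 1.3633 = 5.595 m^3/s.

5.595


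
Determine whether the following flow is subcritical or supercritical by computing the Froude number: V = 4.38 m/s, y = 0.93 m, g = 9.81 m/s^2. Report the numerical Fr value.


The Froude number is defined as Fr = V / sqrt(g*y).
g*y = 9.81 * 0.93 = 9.1233.
sqrt(g*y) = sqrt(9.1233) = 3.0205.
Fr = 4.38 / 3.0205 = 1.4501.
Since Fr > 1, the flow is supercritical.

1.4501


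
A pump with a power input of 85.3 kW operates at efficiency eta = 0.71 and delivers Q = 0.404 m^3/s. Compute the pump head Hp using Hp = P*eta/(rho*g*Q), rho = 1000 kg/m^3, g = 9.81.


Pump head formula: Hp = P * eta / (rho * g * Q).
Numerator: P * eta = 85.3 * 1000 * 0.71 = 60563.0 W.
Denominator: rho * g * Q = 1000 * 9.81 * 0.404 = 3963.24.
Hp = 60563.0 / 3963.24 = 15.28 m.

15.28


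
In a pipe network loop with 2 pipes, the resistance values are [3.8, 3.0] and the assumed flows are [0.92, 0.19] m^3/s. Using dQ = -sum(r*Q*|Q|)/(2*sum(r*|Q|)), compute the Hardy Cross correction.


Numerator terms (r*Q*|Q|): 3.8*0.92*|0.92| = 3.2163; 3.0*0.19*|0.19| = 0.1083.
Sum of numerator = 3.3246.
Denominator terms (r*|Q|): 3.8*|0.92| = 3.496; 3.0*|0.19| = 0.57.
2 * sum of denominator = 2 * 4.066 = 8.132.
dQ = -3.3246 / 8.132 = -0.4088 m^3/s.

-0.4088


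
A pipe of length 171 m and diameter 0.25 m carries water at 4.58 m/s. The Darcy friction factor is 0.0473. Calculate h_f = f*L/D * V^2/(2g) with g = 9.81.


Darcy-Weisbach equation: h_f = f * (L/D) * V^2/(2g).
f * L/D = 0.0473 * 171/0.25 = 32.3532.
V^2/(2g) = 4.58^2 / (2*9.81) = 20.9764 / 19.62 = 1.0691 m.
h_f = 32.3532 * 1.0691 = 34.59 m.

34.59


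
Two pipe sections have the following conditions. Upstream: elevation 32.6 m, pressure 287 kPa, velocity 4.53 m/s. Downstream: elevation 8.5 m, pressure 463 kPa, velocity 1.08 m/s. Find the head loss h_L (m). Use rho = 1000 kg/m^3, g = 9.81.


Total head at each section: H = z + p/(rho*g) + V^2/(2g).
H1 = 32.6 + 287*1000/(1000*9.81) + 4.53^2/(2*9.81)
   = 32.6 + 29.256 + 1.0459
   = 62.902 m.
H2 = 8.5 + 463*1000/(1000*9.81) + 1.08^2/(2*9.81)
   = 8.5 + 47.197 + 0.0594
   = 55.756 m.
h_L = H1 - H2 = 62.902 - 55.756 = 7.146 m.

7.146


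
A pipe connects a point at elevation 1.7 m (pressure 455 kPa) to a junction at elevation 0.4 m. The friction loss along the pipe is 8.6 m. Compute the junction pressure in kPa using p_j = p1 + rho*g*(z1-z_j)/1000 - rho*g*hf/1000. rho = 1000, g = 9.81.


Junction pressure: p_j = p1 + rho*g*(z1 - z_j)/1000 - rho*g*hf/1000.
Elevation term = 1000*9.81*(1.7 - 0.4)/1000 = 12.753 kPa.
Friction term = 1000*9.81*8.6/1000 = 84.366 kPa.
p_j = 455 + 12.753 - 84.366 = 383.39 kPa.

383.39


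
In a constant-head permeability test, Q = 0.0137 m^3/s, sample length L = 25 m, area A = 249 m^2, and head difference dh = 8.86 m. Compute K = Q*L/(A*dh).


From K = Q*L / (A*dh):
Numerator: Q*L = 0.0137 * 25 = 0.3425.
Denominator: A*dh = 249 * 8.86 = 2206.14.
K = 0.3425 / 2206.14 = 0.000155 m/s.

0.000155
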